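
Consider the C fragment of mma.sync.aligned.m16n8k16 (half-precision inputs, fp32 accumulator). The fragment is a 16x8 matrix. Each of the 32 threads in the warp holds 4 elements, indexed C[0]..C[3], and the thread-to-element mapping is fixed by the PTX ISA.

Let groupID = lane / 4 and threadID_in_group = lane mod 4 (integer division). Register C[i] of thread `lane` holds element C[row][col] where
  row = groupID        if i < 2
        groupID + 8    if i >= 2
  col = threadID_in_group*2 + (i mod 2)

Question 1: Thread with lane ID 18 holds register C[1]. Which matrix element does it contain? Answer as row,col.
4,5

18: grp=4,tig=2
[1] (4+0,2*2+1) = (4,5)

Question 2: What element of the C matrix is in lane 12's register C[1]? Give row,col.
3,1

12: gid=3,tid=0
[1] (3+0,0*2+1) = (3,1)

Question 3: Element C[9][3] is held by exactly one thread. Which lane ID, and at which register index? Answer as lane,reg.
r=9→G=1,rhi=1  c=3→T=1,p=1
L=1*4+1=5  i=1*2+1=3

5,3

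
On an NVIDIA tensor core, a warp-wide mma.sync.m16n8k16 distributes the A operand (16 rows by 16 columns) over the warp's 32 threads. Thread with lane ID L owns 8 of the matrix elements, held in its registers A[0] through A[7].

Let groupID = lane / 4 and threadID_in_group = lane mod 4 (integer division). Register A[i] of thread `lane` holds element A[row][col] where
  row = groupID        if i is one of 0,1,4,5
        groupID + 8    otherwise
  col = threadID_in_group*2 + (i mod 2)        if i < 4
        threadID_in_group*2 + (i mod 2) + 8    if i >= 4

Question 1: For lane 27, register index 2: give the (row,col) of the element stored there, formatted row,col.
14,6

L=27->gid=27>>2=6, tid=27&3=3
[2]->row 6+8=14  col 3·2+0+0=6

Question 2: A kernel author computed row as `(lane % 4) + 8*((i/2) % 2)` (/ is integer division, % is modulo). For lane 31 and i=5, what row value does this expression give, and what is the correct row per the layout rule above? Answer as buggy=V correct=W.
buggy=3 correct=7

`(lane % 4) + 8*((i/2) % 2)`[31,5]=>3
L=31=>grp=31>>2=7, tig=31&3=3
[5]=>row 7+0=7  col 3·2+1+8=15
row: 3 vs 7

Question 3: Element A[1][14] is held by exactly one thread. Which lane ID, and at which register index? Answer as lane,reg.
7,4

r:1=>grp=1,rB=0  c:14=>cB=1,tig=3,lo=0
L=1*4+3=7  i=1*4+0*2+0=4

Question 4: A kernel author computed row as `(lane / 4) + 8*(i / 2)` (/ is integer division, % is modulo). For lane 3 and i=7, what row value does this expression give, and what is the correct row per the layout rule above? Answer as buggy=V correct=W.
buggy=24 correct=8

`(lane / 4) + 8*(i / 2)`[3,7]=>24
L=3=>grp=3>>2=0, tig=3&3=3
[7]=>row 0+8=8  col 3·2+1+8=15
row: 24 vs 8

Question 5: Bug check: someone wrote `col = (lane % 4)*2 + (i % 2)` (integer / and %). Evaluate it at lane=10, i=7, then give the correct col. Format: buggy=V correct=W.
`(lane % 4)*2 + (i % 2)`[10,7]->5
10: gid=2,tid=2
[7] (2+8,2*2+1+8) = (10,13)
col: 5 vs 13

buggy=5 correct=13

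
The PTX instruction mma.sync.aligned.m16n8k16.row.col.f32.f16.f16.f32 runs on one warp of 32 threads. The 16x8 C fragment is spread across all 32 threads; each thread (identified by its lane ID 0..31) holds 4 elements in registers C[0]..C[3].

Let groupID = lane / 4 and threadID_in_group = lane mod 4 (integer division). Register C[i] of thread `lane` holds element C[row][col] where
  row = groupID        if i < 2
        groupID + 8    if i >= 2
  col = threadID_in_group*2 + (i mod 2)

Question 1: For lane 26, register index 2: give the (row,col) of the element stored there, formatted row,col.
26: grp=6,tig=2
[2] (6+8,2*2+0) = (14,4)

14,4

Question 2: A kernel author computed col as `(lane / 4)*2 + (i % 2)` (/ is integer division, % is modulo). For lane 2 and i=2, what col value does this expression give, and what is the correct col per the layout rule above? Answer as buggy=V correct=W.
buggy=0 correct=4

`(lane / 4)*2 + (i % 2)`[2,2]->0
L=2->gid=2>>2=0, tid=2&3=2
[2]->row 0+8=8  col 2·2+0=4
col: 0 vs 4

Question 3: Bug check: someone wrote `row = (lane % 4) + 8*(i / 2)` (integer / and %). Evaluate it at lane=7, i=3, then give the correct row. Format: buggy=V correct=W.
buggy=11 correct=9

`(lane % 4) + 8*(i / 2)`[7,3]⇒11
lane 7: gr=1 (7/4), th=3 (7%4)
i=3: r=1+8=9, c=3*2+1=7
row: 11 vs 9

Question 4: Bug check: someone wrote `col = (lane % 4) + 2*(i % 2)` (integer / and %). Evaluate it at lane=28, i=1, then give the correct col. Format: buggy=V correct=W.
buggy=2 correct=1

`(lane % 4) + 2*(i % 2)`[28,1]->2
28: gid=7,tid=0
[1] (7+0,0*2+1) = (7,1)
col: 2 vs 1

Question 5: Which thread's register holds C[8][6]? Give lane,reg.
r:8=>grp=0,rB=1  c:6=>tig=3,lo=0
L=0*4+3=3  i=1*2+0=2

3,2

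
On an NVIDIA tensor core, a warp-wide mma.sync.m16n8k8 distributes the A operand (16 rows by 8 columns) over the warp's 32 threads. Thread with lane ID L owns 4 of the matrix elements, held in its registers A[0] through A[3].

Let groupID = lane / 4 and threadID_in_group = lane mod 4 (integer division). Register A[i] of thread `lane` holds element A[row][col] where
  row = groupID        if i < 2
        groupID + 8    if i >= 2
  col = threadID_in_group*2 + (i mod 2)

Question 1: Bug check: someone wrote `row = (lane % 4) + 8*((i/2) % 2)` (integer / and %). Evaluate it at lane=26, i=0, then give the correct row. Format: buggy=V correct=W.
buggy=2 correct=6

`(lane % 4) + 8*((i/2) % 2)`[26,0]->2
lane 26->26/4=6, 26 mod 4=2
i=0  r:6+0->6  c:2·2+0->4
row: 2 vs 6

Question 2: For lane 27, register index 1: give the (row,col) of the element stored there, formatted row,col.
6,7

L=27=>grp=27>>2=6, tig=27&3=3
[1]=>row 6+0=6  col 3·2+1=7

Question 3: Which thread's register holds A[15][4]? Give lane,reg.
30,2

r=15⇒gr=7,Rb=1  c=4⇒th=2,odd=0
L=7*4+2=30  i=1*2+0=2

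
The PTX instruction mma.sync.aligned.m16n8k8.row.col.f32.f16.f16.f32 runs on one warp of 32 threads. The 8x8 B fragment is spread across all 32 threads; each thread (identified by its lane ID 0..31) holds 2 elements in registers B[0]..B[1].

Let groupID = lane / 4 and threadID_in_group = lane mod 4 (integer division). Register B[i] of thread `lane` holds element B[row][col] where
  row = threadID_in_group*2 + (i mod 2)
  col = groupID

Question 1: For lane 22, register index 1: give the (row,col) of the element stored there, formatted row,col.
5,5

lane 22=>22/4=5, 22 mod 4=2
i=1  r:2·2+1=>5  c:5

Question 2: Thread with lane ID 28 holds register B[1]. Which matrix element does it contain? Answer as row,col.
1,7

lane 28: G=7 (28/4), T=0 (28%4)
i=1: r=0*2+1=1, c=G=7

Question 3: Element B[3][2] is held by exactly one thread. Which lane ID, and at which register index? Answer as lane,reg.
c=2→G=2  r=3→T=1,p=1
L=2*4+1=9  i=1=1

9,1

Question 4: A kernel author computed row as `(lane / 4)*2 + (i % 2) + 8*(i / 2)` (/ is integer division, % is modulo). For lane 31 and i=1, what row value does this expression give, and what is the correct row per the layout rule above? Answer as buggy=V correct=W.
`(lane / 4)*2 + (i % 2) + 8*(i / 2)`[31,1]=>15
lane 31=>31/4=7, 31 mod 4=3
i=1  r:2·3+1=>7  c:7
row: 15 vs 7

buggy=15 correct=7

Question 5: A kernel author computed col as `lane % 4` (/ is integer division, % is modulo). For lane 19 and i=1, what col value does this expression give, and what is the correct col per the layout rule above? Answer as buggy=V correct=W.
`lane % 4`[19,1]→3
L=19→G=19>>2=4, T=19&3=3
[1]→row 3·2+1=7  col G=4
col: 3 vs 4

buggy=3 correct=4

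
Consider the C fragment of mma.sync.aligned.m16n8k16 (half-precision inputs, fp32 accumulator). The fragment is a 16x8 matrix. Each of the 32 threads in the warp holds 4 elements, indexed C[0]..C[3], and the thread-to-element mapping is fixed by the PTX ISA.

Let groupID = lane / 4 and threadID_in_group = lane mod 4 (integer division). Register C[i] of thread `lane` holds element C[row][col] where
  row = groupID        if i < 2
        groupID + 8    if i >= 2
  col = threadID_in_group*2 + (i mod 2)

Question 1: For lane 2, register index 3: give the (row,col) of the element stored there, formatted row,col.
lane 2: grp=0 (2/4), tig=2 (2%4)
i=3: r=0+8=8, c=2*2+1=5

8,5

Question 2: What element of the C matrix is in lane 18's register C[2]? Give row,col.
12,4

18: gid=4,tid=2
[2] (4+8,2*2+0) = (12,4)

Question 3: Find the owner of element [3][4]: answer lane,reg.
14,0

r=3→G=3,rhi=0  c=4→T=2,p=0
L=3*4+2=14  i=0*2+0=0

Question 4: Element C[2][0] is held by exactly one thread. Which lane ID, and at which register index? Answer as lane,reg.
8,0

r=2→G=2,rhi=0  c=0→T=0,p=0
L=2*4+0=8  i=0*2+0=0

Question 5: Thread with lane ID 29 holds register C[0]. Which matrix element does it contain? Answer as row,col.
7,2

29: g=7,t=1
[0] (7+0,1*2+0) = (7,2)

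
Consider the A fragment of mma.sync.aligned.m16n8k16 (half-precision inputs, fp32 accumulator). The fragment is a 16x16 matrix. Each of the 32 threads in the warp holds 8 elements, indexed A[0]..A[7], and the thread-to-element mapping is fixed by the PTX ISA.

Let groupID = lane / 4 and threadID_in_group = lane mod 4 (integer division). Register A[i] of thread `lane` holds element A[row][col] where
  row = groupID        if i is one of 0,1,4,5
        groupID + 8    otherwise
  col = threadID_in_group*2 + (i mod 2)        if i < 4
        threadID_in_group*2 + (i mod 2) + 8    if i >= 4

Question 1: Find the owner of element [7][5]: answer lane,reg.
r:7=>grp=7,rB=0  c:5=>cB=0,tig=2,lo=1
L=7*4+2=30  i=0*4+0*2+1=1

30,1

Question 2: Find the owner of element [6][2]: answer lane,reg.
25,0

r=6->g=6,rb=0  c=2->cb=0,t=1,b0=0
L=6*4+1=25  i=0*4+0*2+0=0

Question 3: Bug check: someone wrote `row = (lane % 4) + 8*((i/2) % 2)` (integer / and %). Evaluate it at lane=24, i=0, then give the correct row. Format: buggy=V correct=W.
`(lane % 4) + 8*((i/2) % 2)`[24,0]=>0
24: grp=6,tig=0
[0] (6+0,0*2+0+0) = (6,0)
row: 0 vs 6

buggy=0 correct=6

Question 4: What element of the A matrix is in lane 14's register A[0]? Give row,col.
14: G=3,T=2
[0] (3+0,2*2+0+0) = (3,4)

3,4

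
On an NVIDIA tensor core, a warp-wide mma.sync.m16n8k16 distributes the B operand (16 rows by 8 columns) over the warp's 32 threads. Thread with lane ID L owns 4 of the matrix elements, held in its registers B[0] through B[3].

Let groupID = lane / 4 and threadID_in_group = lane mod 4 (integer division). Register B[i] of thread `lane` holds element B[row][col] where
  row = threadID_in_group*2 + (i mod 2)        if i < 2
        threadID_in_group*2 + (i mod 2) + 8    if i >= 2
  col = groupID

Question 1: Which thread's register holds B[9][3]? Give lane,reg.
12,3

c=3⇒gr=3  r=9⇒Rb=1,th=0,odd=1
L=3*4+0=12  i=1*2+1=3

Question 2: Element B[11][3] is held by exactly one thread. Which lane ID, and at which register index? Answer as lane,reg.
13,3

c: 3->gid=3  r: 11->r8=1,tid=1,i&1=1
L=3*4+1=13  i=1*2+1=3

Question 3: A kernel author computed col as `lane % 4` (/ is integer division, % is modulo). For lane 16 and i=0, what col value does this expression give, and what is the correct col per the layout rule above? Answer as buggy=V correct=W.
`lane % 4`[16,0]->0
L=16->gid=16>>2=4, tid=16&3=0
[0]->row 0·2+0+0=0  col gid=4
col: 0 vs 4

buggy=0 correct=4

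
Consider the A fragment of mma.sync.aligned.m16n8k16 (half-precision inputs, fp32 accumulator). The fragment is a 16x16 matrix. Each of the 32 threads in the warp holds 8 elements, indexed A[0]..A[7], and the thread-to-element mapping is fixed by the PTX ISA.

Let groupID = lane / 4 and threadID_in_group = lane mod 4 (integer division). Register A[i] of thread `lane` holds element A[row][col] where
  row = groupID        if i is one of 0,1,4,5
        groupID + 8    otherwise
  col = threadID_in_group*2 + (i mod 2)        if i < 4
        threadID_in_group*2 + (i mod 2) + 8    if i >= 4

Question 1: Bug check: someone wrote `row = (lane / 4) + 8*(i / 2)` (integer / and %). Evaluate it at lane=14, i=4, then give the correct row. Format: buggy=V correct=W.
`(lane / 4) + 8*(i / 2)`[14,4]⇒19
14: gr=3,th=2
[4] (3+0,2*2+0+8) = (3,12)
row: 19 vs 3

buggy=19 correct=3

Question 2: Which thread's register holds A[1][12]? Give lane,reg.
6,4

r:1=>grp=1,rB=0  c:12=>cB=1,tig=2,lo=0
L=1*4+2=6  i=1*4+0*2+0=4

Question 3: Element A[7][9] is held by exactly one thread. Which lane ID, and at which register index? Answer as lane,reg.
r=7->g=7,rb=0  c=9->cb=1,t=0,b0=1
L=7*4+0=28  i=1*4+0*2+1=5

28,5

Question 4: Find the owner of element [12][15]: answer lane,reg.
r=12⇒gr=4,Rb=1  c=15⇒Cb=1,th=3,odd=1
L=4*4+3=19  i=1*4+1*2+1=7

19,7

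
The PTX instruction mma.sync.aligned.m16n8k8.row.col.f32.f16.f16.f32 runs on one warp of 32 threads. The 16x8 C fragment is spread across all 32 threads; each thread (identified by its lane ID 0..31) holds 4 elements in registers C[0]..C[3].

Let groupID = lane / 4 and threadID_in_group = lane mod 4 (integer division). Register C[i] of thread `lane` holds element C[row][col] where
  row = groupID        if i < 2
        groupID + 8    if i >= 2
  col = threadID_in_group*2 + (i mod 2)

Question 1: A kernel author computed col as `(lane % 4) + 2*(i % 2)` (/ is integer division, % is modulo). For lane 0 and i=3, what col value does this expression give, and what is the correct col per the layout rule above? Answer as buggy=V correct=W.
`(lane % 4) + 2*(i % 2)`[0,3]⇒2
0: gr=0,th=0
[3] (0+8,0*2+1) = (8,1)
col: 2 vs 1

buggy=2 correct=1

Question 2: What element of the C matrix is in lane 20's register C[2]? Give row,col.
13,0

L=20⇒gr=20>>2=5, th=20&3=0
[2]⇒row 5+8=13  col 0·2+0=0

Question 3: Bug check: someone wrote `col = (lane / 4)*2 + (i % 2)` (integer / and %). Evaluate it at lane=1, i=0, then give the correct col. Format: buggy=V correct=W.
buggy=0 correct=2

`(lane / 4)*2 + (i % 2)`[1,0]->0
lane 1->1/4=0, 1 mod 4=1
i=0  r:0+0->0  c:2·1+0->2
col: 0 vs 2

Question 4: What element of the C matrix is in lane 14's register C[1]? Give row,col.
lane 14: gid=3 (14/4), tid=2 (14%4)
i=1: r=3+0=3, c=2*2+1=5

3,5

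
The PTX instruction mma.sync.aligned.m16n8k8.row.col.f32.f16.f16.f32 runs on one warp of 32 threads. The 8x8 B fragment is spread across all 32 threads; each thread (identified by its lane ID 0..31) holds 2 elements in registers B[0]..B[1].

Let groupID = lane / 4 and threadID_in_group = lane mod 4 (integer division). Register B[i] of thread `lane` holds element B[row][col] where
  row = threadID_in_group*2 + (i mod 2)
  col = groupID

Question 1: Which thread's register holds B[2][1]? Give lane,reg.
c:1=>grp=1  r:2=>tig=1,lo=0
L=1*4+1=5  i=0=0

5,0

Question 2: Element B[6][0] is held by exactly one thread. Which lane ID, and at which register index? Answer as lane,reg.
c=0->g=0  r=6->t=3,b0=0
L=0*4+3=3  i=0=0

3,0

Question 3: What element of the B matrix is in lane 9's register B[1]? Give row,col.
3,2

lane 9→9/4=2, 9 mod 4=1
i=1  r:2·1+1→3  c:2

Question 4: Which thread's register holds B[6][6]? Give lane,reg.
c=6->g=6  r=6->t=3,b0=0
L=6*4+3=27  i=0=0

27,0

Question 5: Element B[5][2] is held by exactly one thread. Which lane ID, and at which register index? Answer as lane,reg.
c=2⇒gr=2  r=5⇒th=2,odd=1
L=2*4+2=10  i=1=1

10,1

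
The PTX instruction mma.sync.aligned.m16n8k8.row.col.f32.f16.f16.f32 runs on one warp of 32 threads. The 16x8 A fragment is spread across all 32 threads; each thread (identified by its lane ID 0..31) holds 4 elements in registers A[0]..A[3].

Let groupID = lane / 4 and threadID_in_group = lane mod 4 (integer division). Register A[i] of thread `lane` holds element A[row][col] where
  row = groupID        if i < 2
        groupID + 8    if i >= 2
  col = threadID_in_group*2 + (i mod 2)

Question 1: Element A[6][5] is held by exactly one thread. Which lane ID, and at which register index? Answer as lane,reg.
26,1

r=6→G=6,rhi=0  c=5→T=2,p=1
L=6*4+2=26  i=0*2+1=1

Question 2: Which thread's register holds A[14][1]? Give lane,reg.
24,3

r: 14->gid=6,r8=1  c: 1->tid=0,i&1=1
L=6*4+0=24  i=1*2+1=3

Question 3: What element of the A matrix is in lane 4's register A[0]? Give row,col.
L=4->gid=4>>2=1, tid=4&3=0
[0]->row 1+0=1  col 0·2+0=0

1,0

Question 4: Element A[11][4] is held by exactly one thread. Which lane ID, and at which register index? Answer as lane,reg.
r:11=>grp=3,rB=1  c:4=>tig=2,lo=0
L=3*4+2=14  i=1*2+0=2

14,2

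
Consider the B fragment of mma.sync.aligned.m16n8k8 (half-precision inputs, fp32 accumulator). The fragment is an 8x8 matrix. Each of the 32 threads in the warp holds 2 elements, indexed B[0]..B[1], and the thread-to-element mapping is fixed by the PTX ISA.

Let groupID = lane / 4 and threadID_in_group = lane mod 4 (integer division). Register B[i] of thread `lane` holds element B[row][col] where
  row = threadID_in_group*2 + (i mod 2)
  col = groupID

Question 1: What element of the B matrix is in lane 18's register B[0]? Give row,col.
4,4

18: G=4,T=2
[0] (2*2+0,4) = (4,4)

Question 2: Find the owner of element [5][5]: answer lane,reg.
22,1

c=5⇒gr=5  r=5⇒th=2,odd=1
L=5*4+2=22  i=1=1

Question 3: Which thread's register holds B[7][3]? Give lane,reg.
c=3->g=3  r=7->t=3,b0=1
L=3*4+3=15  i=1=1

15,1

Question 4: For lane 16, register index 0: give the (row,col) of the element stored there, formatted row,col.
lane 16: gr=4 (16/4), th=0 (16%4)
i=0: r=0*2+0=0, c=gr=4

0,4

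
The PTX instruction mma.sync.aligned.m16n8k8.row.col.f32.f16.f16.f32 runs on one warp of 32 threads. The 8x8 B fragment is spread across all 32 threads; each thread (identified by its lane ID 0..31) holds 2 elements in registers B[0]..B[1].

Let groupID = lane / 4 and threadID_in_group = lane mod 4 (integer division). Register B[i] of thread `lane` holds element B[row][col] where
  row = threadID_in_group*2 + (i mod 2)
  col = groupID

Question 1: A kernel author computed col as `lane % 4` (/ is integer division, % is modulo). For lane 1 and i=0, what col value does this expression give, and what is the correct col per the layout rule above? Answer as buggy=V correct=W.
buggy=1 correct=0

`lane % 4`[1,0]->1
1: g=0,t=1
[0] (1*2+0,0) = (2,0)
col: 1 vs 0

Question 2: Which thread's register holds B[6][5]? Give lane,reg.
23,0

c:5=>grp=5  r:6=>tig=3,lo=0
L=5*4+3=23  i=0=0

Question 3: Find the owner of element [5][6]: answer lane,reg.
26,1

c=6→G=6  r=5→T=2,p=1
L=6*4+2=26  i=1=1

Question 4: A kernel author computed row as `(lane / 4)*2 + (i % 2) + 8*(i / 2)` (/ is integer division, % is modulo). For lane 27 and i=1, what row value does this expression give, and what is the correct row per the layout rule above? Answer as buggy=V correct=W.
buggy=13 correct=7

`(lane / 4)*2 + (i % 2) + 8*(i / 2)`[27,1]⇒13
lane 27: gr=6 (27/4), th=3 (27%4)
i=1: r=3*2+1=7, c=gr=6
row: 13 vs 7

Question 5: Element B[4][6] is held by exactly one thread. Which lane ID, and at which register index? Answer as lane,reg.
c=6→G=6  r=4→T=2,p=0
L=6*4+2=26  i=0=0

26,0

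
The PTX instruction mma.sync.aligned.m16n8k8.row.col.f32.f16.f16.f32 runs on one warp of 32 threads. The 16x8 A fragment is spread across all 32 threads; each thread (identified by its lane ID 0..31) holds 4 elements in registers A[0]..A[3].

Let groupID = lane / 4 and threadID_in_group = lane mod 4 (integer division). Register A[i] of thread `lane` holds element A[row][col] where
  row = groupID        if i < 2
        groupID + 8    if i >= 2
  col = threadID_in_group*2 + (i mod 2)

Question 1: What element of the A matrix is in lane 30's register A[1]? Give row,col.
lane 30->30/4=7, 30 mod 4=2
i=1  r:7+0->7  c:2·2+1->5

7,5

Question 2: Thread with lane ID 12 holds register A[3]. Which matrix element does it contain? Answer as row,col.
12: gid=3,tid=0
[3] (3+8,0*2+1) = (11,1)

11,1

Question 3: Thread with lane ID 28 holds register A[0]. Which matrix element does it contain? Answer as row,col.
lane 28=>28/4=7, 28 mod 4=0
i=0  r:7+0=>7  c:2·0+0=>0

7,0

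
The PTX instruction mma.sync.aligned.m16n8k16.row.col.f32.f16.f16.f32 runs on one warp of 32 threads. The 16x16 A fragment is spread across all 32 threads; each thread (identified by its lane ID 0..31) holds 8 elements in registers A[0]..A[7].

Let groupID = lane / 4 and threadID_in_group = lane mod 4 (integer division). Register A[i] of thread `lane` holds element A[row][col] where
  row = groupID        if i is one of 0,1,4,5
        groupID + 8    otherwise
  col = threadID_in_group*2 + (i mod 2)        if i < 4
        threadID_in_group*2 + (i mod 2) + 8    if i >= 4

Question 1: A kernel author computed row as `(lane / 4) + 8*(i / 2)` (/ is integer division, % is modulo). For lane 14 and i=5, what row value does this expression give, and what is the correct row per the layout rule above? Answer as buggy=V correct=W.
buggy=19 correct=3

`(lane / 4) + 8*(i / 2)`[14,5]→19
lane 14→14/4=3, 14 mod 4=2
i=5  r:3+0→3  c:2·2+1+8→13
row: 19 vs 3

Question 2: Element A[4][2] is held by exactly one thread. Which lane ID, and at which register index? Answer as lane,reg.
17,0

r=4⇒gr=4,Rb=0  c=2⇒Cb=0,th=1,odd=0
L=4*4+1=17  i=0*4+0*2+0=0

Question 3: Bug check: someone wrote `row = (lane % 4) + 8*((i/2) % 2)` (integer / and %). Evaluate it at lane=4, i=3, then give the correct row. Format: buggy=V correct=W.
`(lane % 4) + 8*((i/2) % 2)`[4,3]->8
L=4->g=4>>2=1, t=4&3=0
[3]->row 1+8=9  col 0·2+1+0=1
row: 8 vs 9

buggy=8 correct=9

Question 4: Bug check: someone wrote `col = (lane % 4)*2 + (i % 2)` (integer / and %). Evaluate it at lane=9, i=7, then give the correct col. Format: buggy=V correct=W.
`(lane % 4)*2 + (i % 2)`[9,7]⇒3
lane 9⇒9/4=2, 9 mod 4=1
i=7  r:2+8⇒10  c:2·1+1+8⇒11
col: 3 vs 11

buggy=3 correct=11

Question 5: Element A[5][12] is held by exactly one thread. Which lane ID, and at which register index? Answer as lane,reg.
22,4

r:5=>grp=5,rB=0  c:12=>cB=1,tig=2,lo=0
L=5*4+2=22  i=1*4+0*2+0=4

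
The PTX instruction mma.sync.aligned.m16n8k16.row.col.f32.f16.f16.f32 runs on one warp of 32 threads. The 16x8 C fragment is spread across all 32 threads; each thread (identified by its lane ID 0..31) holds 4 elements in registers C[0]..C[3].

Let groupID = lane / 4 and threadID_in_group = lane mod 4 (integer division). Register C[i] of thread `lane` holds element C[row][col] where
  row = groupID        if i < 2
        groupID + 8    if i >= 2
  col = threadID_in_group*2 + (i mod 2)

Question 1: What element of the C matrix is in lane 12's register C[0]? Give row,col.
3,0

L=12→G=12>>2=3, T=12&3=0
[0]→row 3+0=3  col 0·2+0=0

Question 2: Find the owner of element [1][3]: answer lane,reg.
5,1

r=1->g=1,rb=0  c=3->t=1,b0=1
L=1*4+1=5  i=0*2+1=1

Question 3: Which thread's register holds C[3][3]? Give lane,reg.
r=3⇒gr=3,Rb=0  c=3⇒th=1,odd=1
L=3*4+1=13  i=0*2+1=1

13,1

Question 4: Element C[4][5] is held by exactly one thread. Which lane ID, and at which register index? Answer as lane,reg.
18,1

r=4→G=4,rhi=0  c=5→T=2,p=1
L=4*4+2=18  i=0*2+1=1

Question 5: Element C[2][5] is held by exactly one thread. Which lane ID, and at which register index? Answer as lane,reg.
10,1

r:2=>grp=2,rB=0  c:5=>tig=2,lo=1
L=2*4+2=10  i=0*2+1=1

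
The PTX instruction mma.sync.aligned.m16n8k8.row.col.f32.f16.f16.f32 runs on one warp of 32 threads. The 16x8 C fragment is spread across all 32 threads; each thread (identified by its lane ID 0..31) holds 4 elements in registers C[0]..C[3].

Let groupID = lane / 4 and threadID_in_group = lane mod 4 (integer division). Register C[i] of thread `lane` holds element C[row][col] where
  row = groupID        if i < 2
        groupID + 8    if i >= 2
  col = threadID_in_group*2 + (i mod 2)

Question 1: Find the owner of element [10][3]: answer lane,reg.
r:10=>grp=2,rB=1  c:3=>tig=1,lo=1
L=2*4+1=9  i=1*2+1=3

9,3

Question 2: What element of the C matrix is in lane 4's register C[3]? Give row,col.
9,1

lane 4->4/4=1, 4 mod 4=0
i=3  r:1+8->9  c:2·0+1->1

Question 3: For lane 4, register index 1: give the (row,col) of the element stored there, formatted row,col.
1,1

lane 4: grp=1 (4/4), tig=0 (4%4)
i=1: r=1+0=1, c=0*2+1=1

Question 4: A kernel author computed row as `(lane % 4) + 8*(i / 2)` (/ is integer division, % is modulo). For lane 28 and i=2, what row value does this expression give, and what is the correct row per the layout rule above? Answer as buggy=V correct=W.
buggy=8 correct=15

`(lane % 4) + 8*(i / 2)`[28,2]->8
lane 28->28/4=7, 28 mod 4=0
i=2  r:7+8->15  c:2·0+0->0
row: 8 vs 15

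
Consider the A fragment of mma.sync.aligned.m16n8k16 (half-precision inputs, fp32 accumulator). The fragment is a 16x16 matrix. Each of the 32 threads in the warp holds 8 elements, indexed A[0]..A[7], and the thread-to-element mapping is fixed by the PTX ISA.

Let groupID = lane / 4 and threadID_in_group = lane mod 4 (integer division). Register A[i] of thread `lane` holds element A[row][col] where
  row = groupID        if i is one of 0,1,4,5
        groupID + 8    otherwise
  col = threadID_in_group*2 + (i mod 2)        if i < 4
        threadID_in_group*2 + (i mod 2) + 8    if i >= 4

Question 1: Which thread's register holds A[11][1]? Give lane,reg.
12,3

r: 11->gid=3,r8=1  c: 1->c8=0,tid=0,i&1=1
L=3*4+0=12  i=0*4+1*2+1=3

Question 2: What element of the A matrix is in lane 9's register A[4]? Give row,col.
2,10

9: g=2,t=1
[4] (2+0,1*2+0+8) = (2,10)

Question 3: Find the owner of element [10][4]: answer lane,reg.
10,2

r:10=>grp=2,rB=1  c:4=>cB=0,tig=2,lo=0
L=2*4+2=10  i=0*4+1*2+0=2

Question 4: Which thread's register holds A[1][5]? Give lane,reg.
6,1

r:1=>grp=1,rB=0  c:5=>cB=0,tig=2,lo=1
L=1*4+2=6  i=0*4+0*2+1=1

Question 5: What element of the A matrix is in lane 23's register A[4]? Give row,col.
5,14

lane 23: gid=5 (23/4), tid=3 (23%4)
i=4: r=5+0=5, c=3*2+0+8=14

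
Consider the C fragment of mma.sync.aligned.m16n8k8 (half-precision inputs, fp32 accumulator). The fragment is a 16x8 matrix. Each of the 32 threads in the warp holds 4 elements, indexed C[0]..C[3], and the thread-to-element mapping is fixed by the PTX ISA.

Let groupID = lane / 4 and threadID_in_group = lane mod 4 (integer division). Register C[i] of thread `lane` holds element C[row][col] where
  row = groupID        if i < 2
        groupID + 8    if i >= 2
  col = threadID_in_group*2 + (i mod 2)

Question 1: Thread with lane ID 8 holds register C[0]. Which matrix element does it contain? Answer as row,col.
L=8->g=8>>2=2, t=8&3=0
[0]->row 2+0=2  col 0·2+0=0

2,0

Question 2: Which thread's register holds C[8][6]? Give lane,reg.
3,2

r=8⇒gr=0,Rb=1  c=6⇒th=3,odd=0
L=0*4+3=3  i=1*2+0=2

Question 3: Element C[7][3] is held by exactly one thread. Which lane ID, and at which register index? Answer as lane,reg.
r:7=>grp=7,rB=0  c:3=>tig=1,lo=1
L=7*4+1=29  i=0*2+1=1

29,1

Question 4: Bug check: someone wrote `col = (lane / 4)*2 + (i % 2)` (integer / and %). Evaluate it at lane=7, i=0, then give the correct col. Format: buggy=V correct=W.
`(lane / 4)*2 + (i % 2)`[7,0]⇒2
7: gr=1,th=3
[0] (1+0,3*2+0) = (1,6)
col: 2 vs 6

buggy=2 correct=6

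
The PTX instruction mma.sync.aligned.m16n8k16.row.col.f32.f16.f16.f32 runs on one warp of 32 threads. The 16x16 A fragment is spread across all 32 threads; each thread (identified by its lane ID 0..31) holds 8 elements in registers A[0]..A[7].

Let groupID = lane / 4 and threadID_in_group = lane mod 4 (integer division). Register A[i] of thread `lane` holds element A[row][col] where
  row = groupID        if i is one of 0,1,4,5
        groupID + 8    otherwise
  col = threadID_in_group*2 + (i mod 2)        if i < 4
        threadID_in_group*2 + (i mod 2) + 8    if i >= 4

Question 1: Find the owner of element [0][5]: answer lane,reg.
r=0->g=0,rb=0  c=5->cb=0,t=2,b0=1
L=0*4+2=2  i=0*4+0*2+1=1

2,1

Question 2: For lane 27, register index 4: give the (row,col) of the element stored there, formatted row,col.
lane 27=>27/4=6, 27 mod 4=3
i=4  r:6+0=>6  c:2·3+0+8=>14

6,14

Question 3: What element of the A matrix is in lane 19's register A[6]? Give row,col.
lane 19->19/4=4, 19 mod 4=3
i=6  r:4+8->12  c:2·3+0+8->14

12,14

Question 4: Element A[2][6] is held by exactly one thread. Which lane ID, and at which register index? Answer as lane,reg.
11,0

r: 2->gid=2,r8=0  c: 6->c8=0,tid=3,i&1=0
L=2*4+3=11  i=0*4+0*2+0=0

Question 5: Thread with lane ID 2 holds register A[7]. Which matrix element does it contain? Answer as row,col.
2: g=0,t=2
[7] (0+8,2*2+1+8) = (8,13)

8,13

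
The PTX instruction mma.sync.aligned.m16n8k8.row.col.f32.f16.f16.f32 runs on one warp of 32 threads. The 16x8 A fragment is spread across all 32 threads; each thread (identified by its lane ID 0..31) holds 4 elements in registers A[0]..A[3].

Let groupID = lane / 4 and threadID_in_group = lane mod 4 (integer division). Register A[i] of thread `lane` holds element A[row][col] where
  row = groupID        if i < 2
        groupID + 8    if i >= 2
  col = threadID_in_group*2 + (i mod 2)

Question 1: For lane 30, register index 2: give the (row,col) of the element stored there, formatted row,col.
15,4

L=30->g=30>>2=7, t=30&3=2
[2]->row 7+8=15  col 2·2+0=4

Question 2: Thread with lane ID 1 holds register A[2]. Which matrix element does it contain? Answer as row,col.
1: gr=0,th=1
[2] (0+8,1*2+0) = (8,2)

8,2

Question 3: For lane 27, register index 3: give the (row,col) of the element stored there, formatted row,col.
lane 27=>27/4=6, 27 mod 4=3
i=3  r:6+8=>14  c:2·3+1=>7

14,7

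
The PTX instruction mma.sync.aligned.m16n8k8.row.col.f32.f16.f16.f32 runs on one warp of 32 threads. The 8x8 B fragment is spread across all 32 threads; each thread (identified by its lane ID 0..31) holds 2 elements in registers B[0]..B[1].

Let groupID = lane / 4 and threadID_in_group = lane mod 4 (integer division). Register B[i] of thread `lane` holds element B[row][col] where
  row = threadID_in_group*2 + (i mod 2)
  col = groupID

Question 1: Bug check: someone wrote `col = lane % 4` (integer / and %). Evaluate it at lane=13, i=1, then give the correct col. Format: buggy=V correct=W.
buggy=1 correct=3

`lane % 4`[13,1]→1
13: G=3,T=1
[1] (1*2+1,3) = (3,3)
col: 1 vs 3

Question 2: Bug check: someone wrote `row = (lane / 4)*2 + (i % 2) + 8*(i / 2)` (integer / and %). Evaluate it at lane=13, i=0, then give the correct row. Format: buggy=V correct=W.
`(lane / 4)*2 + (i % 2) + 8*(i / 2)`[13,0]=>6
L=13=>grp=13>>2=3, tig=13&3=1
[0]=>row 1·2+0=2  col grp=3
row: 6 vs 2

buggy=6 correct=2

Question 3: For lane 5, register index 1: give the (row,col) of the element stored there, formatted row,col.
5: gid=1,tid=1
[1] (1*2+1,1) = (3,1)

3,1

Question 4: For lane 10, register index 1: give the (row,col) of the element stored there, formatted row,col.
5,2

10: gid=2,tid=2
[1] (2*2+1,2) = (5,2)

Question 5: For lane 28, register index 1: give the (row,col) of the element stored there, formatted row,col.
1,7

L=28=>grp=28>>2=7, tig=28&3=0
[1]=>row 0·2+1=1  col grp=7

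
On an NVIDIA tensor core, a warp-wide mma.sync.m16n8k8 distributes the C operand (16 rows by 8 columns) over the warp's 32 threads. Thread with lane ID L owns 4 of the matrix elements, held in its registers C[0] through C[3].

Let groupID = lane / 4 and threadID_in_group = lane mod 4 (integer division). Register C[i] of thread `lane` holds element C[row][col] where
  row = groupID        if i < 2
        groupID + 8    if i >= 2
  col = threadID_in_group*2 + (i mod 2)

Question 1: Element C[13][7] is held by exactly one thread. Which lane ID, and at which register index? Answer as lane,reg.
r=13→G=5,rhi=1  c=7→T=3,p=1
L=5*4+3=23  i=1*2+1=3

23,3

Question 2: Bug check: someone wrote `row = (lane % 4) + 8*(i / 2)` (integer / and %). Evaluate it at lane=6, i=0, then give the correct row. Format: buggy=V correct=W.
`(lane % 4) + 8*(i / 2)`[6,0]=>2
L=6=>grp=6>>2=1, tig=6&3=2
[0]=>row 1+0=1  col 2·2+0=4
row: 2 vs 1

buggy=2 correct=1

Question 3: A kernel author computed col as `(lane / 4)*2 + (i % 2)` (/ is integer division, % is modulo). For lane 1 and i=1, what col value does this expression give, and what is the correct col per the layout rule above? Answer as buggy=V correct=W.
buggy=1 correct=3

`(lane / 4)*2 + (i % 2)`[1,1]=>1
1: grp=0,tig=1
[1] (0+0,1*2+1) = (0,3)
col: 1 vs 3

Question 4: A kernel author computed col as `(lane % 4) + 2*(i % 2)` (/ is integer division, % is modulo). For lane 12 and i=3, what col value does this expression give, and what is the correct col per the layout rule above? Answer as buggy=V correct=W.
`(lane % 4) + 2*(i % 2)`[12,3]->2
L=12->g=12>>2=3, t=12&3=0
[3]->row 3+8=11  col 0·2+1=1
col: 2 vs 1

buggy=2 correct=1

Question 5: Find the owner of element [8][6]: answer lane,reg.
r=8⇒gr=0,Rb=1  c=6⇒th=3,odd=0
L=0*4+3=3  i=1*2+0=2

3,2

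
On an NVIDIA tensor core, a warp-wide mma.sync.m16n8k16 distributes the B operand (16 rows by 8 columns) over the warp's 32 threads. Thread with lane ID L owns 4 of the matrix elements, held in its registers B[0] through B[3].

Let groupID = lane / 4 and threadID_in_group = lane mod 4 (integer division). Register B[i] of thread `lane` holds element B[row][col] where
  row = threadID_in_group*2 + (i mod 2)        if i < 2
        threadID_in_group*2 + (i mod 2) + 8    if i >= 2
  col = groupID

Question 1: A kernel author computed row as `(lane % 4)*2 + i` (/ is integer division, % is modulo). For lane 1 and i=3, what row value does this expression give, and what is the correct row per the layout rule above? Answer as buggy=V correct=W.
`(lane % 4)*2 + i`[1,3]⇒5
L=1⇒gr=1>>2=0, th=1&3=1
[3]⇒row 1·2+1+8=11  col gr=0
row: 5 vs 11

buggy=5 correct=11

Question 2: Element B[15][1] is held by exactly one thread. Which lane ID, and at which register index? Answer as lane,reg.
c: 1->gid=1  r: 15->r8=1,tid=3,i&1=1
L=1*4+3=7  i=1*2+1=3

7,3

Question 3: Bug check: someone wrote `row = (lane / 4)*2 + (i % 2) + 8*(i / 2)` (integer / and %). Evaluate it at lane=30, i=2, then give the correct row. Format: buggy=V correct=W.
buggy=22 correct=12

`(lane / 4)*2 + (i % 2) + 8*(i / 2)`[30,2]->22
lane 30: gid=7 (30/4), tid=2 (30%4)
i=2: r=2*2+0+8=12, c=gid=7
row: 22 vs 12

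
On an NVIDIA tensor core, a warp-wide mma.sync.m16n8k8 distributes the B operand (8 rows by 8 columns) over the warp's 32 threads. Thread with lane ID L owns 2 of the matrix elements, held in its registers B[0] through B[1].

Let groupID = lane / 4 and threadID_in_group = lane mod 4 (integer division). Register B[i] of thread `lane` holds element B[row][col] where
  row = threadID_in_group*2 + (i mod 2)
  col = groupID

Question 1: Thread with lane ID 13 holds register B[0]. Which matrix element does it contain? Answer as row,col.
lane 13: gr=3 (13/4), th=1 (13%4)
i=0: r=1*2+0=2, c=gr=3

2,3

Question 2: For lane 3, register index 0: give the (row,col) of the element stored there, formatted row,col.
6,0

lane 3: G=0 (3/4), T=3 (3%4)
i=0: r=3*2+0=6, c=G=0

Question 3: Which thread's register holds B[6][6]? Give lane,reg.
27,0

c:6=>grp=6  r:6=>tig=3,lo=0
L=6*4+3=27  i=0=0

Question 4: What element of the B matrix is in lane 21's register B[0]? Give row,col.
lane 21->21/4=5, 21 mod 4=1
i=0  r:2·1+0->2  c:5

2,5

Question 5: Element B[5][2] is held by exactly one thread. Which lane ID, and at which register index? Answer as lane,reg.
c=2→G=2  r=5→T=2,p=1
L=2*4+2=10  i=1=1

10,1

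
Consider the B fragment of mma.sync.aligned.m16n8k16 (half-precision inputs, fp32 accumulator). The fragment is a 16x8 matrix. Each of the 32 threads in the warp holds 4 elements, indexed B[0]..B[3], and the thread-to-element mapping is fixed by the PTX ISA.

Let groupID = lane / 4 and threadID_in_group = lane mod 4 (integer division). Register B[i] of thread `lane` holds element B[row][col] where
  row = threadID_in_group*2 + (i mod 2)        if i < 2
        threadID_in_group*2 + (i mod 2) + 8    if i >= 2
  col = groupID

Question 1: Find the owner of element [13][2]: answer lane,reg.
10,3

c: 2->gid=2  r: 13->r8=1,tid=2,i&1=1
L=2*4+2=10  i=1*2+1=3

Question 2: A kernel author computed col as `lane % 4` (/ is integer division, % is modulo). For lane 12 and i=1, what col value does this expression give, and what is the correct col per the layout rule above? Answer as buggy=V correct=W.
buggy=0 correct=3

`lane % 4`[12,1]→0
L=12→G=12>>2=3, T=12&3=0
[1]→row 0·2+1+0=1  col G=3
col: 0 vs 3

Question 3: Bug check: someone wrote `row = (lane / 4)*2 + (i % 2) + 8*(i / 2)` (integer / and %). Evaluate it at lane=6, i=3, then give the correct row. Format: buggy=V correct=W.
`(lane / 4)*2 + (i % 2) + 8*(i / 2)`[6,3]=>11
lane 6: grp=1 (6/4), tig=2 (6%4)
i=3: r=2*2+1+8=13, c=grp=1
row: 11 vs 13

buggy=11 correct=13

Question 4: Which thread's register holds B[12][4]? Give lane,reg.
18,2

c:4=>grp=4  r:12=>rB=1,tig=2,lo=0
L=4*4+2=18  i=1*2+0=2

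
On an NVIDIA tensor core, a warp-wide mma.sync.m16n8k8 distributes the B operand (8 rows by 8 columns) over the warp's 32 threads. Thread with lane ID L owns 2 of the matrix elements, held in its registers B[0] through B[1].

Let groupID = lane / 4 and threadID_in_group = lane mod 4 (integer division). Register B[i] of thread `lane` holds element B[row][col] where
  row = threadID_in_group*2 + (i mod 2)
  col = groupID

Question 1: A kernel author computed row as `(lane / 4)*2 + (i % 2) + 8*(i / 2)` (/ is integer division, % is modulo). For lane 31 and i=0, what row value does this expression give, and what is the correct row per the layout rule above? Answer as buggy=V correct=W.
buggy=14 correct=6

`(lane / 4)*2 + (i % 2) + 8*(i / 2)`[31,0]->14
L=31->gid=31>>2=7, tid=31&3=3
[0]->row 3·2+0=6  col gid=7
row: 14 vs 6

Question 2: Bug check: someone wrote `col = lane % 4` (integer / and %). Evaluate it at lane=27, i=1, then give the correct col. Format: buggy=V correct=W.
buggy=3 correct=6

`lane % 4`[27,1]->3
lane 27: g=6 (27/4), t=3 (27%4)
i=1: r=3*2+1=7, c=g=6
col: 3 vs 6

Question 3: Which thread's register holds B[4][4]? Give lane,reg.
18,0

c=4->g=4  r=4->t=2,b0=0
L=4*4+2=18  i=0=0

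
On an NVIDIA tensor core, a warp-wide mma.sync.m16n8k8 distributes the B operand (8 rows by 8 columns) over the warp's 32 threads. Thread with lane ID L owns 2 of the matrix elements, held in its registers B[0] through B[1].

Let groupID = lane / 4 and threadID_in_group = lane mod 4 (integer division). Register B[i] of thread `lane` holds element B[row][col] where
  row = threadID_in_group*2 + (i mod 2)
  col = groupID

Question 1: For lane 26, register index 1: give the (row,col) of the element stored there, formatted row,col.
5,6

lane 26: G=6 (26/4), T=2 (26%4)
i=1: r=2*2+1=5, c=G=6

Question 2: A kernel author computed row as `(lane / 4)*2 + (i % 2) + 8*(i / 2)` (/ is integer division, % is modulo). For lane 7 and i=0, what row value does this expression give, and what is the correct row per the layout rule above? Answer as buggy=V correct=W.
`(lane / 4)*2 + (i % 2) + 8*(i / 2)`[7,0]->2
L=7->g=7>>2=1, t=7&3=3
[0]->row 3·2+0=6  col g=1
row: 2 vs 6

buggy=2 correct=6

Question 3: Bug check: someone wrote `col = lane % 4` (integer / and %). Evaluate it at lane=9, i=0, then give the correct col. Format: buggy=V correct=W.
`lane % 4`[9,0]⇒1
9: gr=2,th=1
[0] (1*2+0,2) = (2,2)
col: 1 vs 2

buggy=1 correct=2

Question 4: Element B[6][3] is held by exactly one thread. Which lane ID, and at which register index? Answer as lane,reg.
15,0

c=3→G=3  r=6→T=3,p=0
L=3*4+3=15  i=0=0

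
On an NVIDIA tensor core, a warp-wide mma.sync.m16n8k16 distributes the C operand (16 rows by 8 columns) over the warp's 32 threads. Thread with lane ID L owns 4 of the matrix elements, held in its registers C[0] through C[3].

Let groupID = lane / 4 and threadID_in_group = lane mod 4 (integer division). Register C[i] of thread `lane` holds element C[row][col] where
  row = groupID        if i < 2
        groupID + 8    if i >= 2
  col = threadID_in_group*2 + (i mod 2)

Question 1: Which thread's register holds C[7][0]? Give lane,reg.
r: 7->gid=7,r8=0  c: 0->tid=0,i&1=0
L=7*4+0=28  i=0*2+0=0

28,0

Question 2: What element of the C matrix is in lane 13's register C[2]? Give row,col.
11,2

L=13->g=13>>2=3, t=13&3=1
[2]->row 3+8=11  col 1·2+0=2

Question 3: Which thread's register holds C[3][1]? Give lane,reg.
12,1

r:3=>grp=3,rB=0  c:1=>tig=0,lo=1
L=3*4+0=12  i=0*2+1=1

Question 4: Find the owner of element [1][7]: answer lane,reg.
7,1

r: 1->gid=1,r8=0  c: 7->tid=3,i&1=1
L=1*4+3=7  i=0*2+1=1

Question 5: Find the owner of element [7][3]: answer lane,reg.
r=7⇒gr=7,Rb=0  c=3⇒th=1,odd=1
L=7*4+1=29  i=0*2+1=1

29,1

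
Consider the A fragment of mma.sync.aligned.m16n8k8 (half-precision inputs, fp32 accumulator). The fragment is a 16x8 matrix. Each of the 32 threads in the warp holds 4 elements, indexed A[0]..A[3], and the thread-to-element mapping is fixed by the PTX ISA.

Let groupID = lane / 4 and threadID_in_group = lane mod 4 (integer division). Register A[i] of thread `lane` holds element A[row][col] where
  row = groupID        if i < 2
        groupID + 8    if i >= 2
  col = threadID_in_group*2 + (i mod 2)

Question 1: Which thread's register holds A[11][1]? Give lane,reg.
12,3

r: 11->gid=3,r8=1  c: 1->tid=0,i&1=1
L=3*4+0=12  i=1*2+1=3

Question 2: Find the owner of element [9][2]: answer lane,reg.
r=9->g=1,rb=1  c=2->t=1,b0=0
L=1*4+1=5  i=1*2+0=2

5,2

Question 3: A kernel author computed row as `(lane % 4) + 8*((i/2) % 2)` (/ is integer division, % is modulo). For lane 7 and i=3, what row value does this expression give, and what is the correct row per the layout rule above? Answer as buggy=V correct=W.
buggy=11 correct=9

`(lane % 4) + 8*((i/2) % 2)`[7,3]⇒11
lane 7⇒7/4=1, 7 mod 4=3
i=3  r:1+8⇒9  c:2·3+1⇒7
row: 11 vs 9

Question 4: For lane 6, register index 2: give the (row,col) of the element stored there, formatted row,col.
L=6⇒gr=6>>2=1, th=6&3=2
[2]⇒row 1+8=9  col 2·2+0=4

9,4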